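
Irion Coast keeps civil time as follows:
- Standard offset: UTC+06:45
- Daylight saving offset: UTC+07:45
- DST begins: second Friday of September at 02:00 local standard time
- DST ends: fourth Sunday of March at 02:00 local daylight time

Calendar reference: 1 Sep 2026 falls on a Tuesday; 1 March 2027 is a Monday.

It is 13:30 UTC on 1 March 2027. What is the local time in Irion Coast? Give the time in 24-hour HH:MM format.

1 September 2026 is a Tuesday, so the first Friday is September 4 and the second is September 11.
1 March 2027 is a Monday, so the first Sunday is March 7 and the fourth is March 28.
At the standard offset (UTC+06:45), 13:30 UTC + 6h45m = 20:15 Irion Coast standard time.
The standard-time date in Irion Coast, 1 March 2027, falls between 11 September 2026 and 28 March 2027, so daylight saving is in effect and Irion Coast is at UTC+07:45.
13:30 UTC + 7h45m = 21:15 local.

21:15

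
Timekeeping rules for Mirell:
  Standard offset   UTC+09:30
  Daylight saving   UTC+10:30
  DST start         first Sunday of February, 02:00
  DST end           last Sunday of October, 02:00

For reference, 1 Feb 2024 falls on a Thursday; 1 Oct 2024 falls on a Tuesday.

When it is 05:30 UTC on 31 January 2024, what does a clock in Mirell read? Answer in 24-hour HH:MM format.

15:00

1 February 2024 is a Thursday, so the first Sunday is February 4.
1 October 2024 is a Tuesday, so Sundays fall on 6, 13, 20, 27; the last is October 27.
At the standard offset (UTC+09:30), 05:30 UTC + 9h30m = 15:00 Mirell standard time.
The standard-time date in Mirell, 31 January 2024, is outside the daylight-saving period (4 February – 27 October), so Mirell is on standard time, UTC+09:30.
05:30 UTC + 9h30m = 15:00 local.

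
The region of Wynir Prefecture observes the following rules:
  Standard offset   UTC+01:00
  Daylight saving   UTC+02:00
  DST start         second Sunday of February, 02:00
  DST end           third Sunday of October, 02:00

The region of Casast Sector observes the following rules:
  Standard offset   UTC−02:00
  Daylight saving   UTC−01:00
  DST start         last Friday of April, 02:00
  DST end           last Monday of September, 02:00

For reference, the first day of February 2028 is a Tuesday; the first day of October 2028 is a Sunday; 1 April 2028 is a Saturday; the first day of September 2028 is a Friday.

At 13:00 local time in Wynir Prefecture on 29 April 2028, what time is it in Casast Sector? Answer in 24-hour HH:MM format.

1 February 2028 is a Tuesday, so the first Sunday is February 6 and the second is February 13.
1 October 2028 is a Sunday, so the first Sunday is October 1 and the third is October 15.
Daylight saving runs 13 February – 15 October; 29 April 2028 is inside that window, so Wynir Prefecture is at UTC+02:00.
13:00 Wynir Prefecture − 2h = 11:00 UTC.
1 April 2028 is a Saturday, so Fridays fall on 7, 14, 21, 28; the last is April 28.
1 September 2028 is a Friday, so Mondays fall on 4, 11, 18, 25; the last is September 25.
At the standard offset (UTC−02:00), 11:00 UTC − 2h = 09:00 Casast Sector standard time.
The standard-time date in Casast Sector, 29 April 2028, lies within the daylight-saving period (28 April – 25 September), so Casast Sector is on daylight time, UTC−01:00.
11:00 UTC − 1h = 10:00 Casast Sector.

10:00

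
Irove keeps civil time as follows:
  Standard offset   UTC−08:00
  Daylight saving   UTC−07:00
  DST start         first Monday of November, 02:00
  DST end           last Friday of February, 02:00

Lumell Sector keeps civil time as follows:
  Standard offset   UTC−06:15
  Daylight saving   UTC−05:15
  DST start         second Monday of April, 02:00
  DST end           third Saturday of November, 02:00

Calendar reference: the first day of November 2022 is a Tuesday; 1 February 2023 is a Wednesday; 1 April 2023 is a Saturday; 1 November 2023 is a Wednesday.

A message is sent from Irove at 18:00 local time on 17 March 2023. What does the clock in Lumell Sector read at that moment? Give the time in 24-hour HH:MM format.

1 November 2022 is a Tuesday, so the first Monday is November 7.
1 February 2023 is a Wednesday, so Fridays fall on 3, 10, 17, 24; the last is February 24.
17 March 2023 does not fall between 7 November 2022 and 24 February 2023, so daylight saving is not in effect and Irove is at UTC−08:00.
18:00 Irove + 8h = 02:00 UTC (rolling into the next day, 18 March 2023).
1 April 2023 is a Saturday, so the first Monday is April 3 and the second is April 10.
1 November 2023 is a Wednesday, so the first Saturday is November 4 and the third is November 18.
At the standard offset (UTC−06:15), 02:00 UTC − 6h15m = 19:45 Lumell Sector standard time (rolling into the previous day, 17 March 2023).
The standard-time date in Lumell Sector, 17 March 2023, does not fall between 10 April and 18 November, so daylight saving is not in effect and Lumell Sector is at UTC−06:15.
02:00 UTC − 6h15m = 19:45 Lumell Sector (rolling into the previous day, 17 March 2023).

19:45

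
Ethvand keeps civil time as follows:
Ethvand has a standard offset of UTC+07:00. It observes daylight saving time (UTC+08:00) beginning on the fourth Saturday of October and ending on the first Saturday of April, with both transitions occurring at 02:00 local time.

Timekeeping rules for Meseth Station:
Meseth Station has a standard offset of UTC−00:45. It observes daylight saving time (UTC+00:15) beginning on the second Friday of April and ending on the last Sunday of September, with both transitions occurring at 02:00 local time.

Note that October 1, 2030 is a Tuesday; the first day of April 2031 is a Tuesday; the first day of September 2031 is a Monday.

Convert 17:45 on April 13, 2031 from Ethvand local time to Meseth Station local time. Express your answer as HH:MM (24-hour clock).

11:00

1 October 2030 is a Tuesday, so the first Saturday is October 5 and the fourth is October 26.
1 April 2031 is a Tuesday, so the first Saturday is April 5.
April 13, 2031 is outside the daylight-saving period (26 October 2030 – 5 April 2031), so Ethvand is on standard time, UTC+07:00.
17:45 Ethvand − 7h = 10:45 UTC.
1 April 2031 is a Tuesday, so the first Friday is April 4 and the second is April 11.
1 September 2031 is a Monday, so Sundays fall on 7, 14, 21, 28; the last is September 28.
At the standard offset (UTC−00:45), 10:45 UTC − 0h45m = 10:00 Meseth Station standard time.
The standard-time date in Meseth Station, April 13, 2031, falls between 11 April and 28 September, so daylight saving is in effect and Meseth Station is at UTC+00:15.
10:45 UTC + 0h15m = 11:00 Meseth Station.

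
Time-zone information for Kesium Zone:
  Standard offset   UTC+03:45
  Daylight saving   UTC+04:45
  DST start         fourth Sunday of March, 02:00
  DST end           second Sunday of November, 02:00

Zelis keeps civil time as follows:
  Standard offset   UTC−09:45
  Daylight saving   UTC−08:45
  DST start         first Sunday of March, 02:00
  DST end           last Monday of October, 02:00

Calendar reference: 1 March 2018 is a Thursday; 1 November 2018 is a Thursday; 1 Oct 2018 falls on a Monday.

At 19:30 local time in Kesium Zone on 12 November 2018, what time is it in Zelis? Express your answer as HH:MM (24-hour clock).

06:00

1 March 2018 is a Thursday, so the first Sunday is March 4 and the fourth is March 25.
1 November 2018 is a Thursday, so the first Sunday is November 4 and the second is November 11.
12 November 2018 is outside the daylight-saving period (25 March – 11 November), so Kesium Zone is on standard time, UTC+03:45.
19:30 Kesium Zone − 3h45m = 15:45 UTC.
1 March 2018 is a Thursday, so the first Sunday is March 4.
1 October 2018 is a Monday, so Mondays fall on 1, 8, 15, 22, 29; the last is October 29.
At the standard offset (UTC−09:45), 15:45 UTC − 9h45m = 06:00 Zelis standard time.
The standard-time date in Zelis, 12 November 2018, does not fall between 4 March and 29 October, so daylight saving is not in effect and Zelis is at UTC−09:45.
15:45 UTC − 9h45m = 06:00 Zelis.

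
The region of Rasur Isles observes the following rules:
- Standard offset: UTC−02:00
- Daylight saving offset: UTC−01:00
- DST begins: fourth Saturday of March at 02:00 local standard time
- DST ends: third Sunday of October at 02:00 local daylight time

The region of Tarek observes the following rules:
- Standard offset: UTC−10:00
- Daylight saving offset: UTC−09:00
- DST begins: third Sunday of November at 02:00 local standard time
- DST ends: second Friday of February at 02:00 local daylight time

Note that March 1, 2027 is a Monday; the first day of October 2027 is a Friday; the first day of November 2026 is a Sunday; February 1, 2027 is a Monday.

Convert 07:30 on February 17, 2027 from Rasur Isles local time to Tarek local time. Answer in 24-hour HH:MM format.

1 March 2027 is a Monday, so the first Saturday is March 6 and the fourth is March 27.
1 October 2027 is a Friday, so the first Sunday is October 3 and the third is October 17.
Daylight saving runs 27 March – 17 October; February 17, 2027 is outside that window, so Rasur Isles is on standard time at UTC−02:00.
07:30 Rasur Isles + 2h = 09:30 UTC.
1 November 2026 is a Sunday, so the first Sunday is November 1 and the third is November 15.
1 February 2027 is a Monday, so the first Friday is February 5 and the second is February 12.
At the standard offset (UTC−10:00), 09:30 UTC − 10h = 23:30 Tarek standard time (rolling into the previous day, 16 February 2027).
The standard-time date in Tarek, February 16, 2027, is outside the daylight-saving period (15 November 2026 – 12 February 2027), so Tarek is on standard time, UTC−10:00.
09:30 UTC − 10h = 23:30 Tarek (rolling into the previous day, 16 February 2027).

23:30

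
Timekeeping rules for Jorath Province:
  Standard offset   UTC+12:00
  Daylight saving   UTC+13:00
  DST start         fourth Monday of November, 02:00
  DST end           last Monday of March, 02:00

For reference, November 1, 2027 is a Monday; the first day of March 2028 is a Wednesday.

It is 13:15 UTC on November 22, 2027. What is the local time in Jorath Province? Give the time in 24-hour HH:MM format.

02:15

1 November 2027 is a Monday, so the first Monday is November 1 and the fourth is November 22.
1 March 2028 is a Wednesday, so Mondays fall on 6, 13, 20, 27; the last is March 27.
At the standard offset (UTC+12:00), 13:15 UTC + 12h = 01:15 Jorath Province standard time (rolling into the next day, 23 November 2027).
Daylight saving runs 22 November 2027 – 27 March 2028; the standard-time date in Jorath Province, November 23, 2027, is inside that window, so Jorath Province is at UTC+13:00.
13:15 UTC + 13h = 02:15 local (rolling into the next day, 23 November 2027).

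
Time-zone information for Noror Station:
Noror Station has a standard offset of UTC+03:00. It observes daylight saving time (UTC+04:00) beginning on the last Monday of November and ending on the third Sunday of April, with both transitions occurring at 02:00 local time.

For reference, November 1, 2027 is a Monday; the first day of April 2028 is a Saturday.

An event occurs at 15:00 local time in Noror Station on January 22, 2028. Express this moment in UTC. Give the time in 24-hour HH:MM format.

11:00

1 November 2027 is a Monday, so Mondays fall on 1, 8, 15, 22, 29; the last is November 29.
1 April 2028 is a Saturday, so the first Sunday is April 2 and the third is April 16.
Daylight saving runs 29 November 2027 – 16 April 2028; January 22, 2028 is inside that window, so Noror Station is at UTC+04:00.
15:00 local − 4h = 11:00 UTC.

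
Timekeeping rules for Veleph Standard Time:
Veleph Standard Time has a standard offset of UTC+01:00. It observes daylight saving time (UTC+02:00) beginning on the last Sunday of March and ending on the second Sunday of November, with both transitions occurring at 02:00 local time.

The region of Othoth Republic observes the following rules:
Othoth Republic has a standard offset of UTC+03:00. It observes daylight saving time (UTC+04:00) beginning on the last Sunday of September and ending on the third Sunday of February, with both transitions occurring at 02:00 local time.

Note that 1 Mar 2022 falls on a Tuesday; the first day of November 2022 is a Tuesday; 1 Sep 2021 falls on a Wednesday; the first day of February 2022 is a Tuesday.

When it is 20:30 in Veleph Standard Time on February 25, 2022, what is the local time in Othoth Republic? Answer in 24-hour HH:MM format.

22:30

1 March 2022 is a Tuesday, so Sundays fall on 6, 13, 20, 27; the last is March 27.
1 November 2022 is a Tuesday, so the first Sunday is November 6 and the second is November 13.
February 25, 2022 is outside the daylight-saving period (27 March – 13 November), so Veleph Standard Time is on standard time, UTC+01:00.
20:30 Veleph Standard Time − 1h = 19:30 UTC.
1 September 2021 is a Wednesday, so Sundays fall on 5, 12, 19, 26; the last is September 26.
1 February 2022 is a Tuesday, so the first Sunday is February 6 and the third is February 20.
At the standard offset (UTC+03:00), 19:30 UTC + 3h = 22:30 Othoth Republic standard time.
Daylight saving runs 26 September 2021 – 20 February 2022; the standard-time date in Othoth Republic, February 25, 2022, is outside that window, so Othoth Republic is on standard time at UTC+03:00.
19:30 UTC + 3h = 22:30 Othoth Republic.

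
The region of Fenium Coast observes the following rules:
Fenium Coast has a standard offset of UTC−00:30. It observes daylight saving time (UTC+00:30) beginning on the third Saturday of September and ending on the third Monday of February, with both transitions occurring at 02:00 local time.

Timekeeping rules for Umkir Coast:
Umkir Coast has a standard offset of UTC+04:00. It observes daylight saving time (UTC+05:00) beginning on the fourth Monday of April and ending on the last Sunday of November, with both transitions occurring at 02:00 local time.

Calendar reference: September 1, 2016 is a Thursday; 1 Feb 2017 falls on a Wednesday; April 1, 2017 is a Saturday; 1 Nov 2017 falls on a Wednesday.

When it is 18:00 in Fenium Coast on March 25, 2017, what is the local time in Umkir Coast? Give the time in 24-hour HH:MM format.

1 September 2016 is a Thursday, so the first Saturday is September 3 and the third is September 17.
1 February 2017 is a Wednesday, so the first Monday is February 6 and the third is February 20.
Daylight saving runs 17 September 2016 – 20 February 2017; March 25, 2017 is outside that window, so Fenium Coast is on standard time at UTC−00:30.
18:00 Fenium Coast + 0h30m = 18:30 UTC.
1 April 2017 is a Saturday, so the first Monday is April 3 and the fourth is April 24.
1 November 2017 is a Wednesday, so Sundays fall on 5, 12, 19, 26; the last is November 26.
At the standard offset (UTC+04:00), 18:30 UTC + 4h = 22:30 Umkir Coast standard time.
Daylight saving runs 24 April – 26 November; the standard-time date in Umkir Coast, March 25, 2017, is outside that window, so Umkir Coast is on standard time at UTC+04:00.
18:30 UTC + 4h = 22:30 Umkir Coast.

22:30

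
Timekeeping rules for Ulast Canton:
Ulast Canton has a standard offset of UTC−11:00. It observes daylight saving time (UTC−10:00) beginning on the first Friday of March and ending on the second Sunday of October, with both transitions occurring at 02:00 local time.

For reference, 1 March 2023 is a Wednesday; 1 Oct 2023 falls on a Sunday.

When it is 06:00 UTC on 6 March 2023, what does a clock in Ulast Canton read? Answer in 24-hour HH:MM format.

20:00

1 March 2023 is a Wednesday, so the first Friday is March 3.
1 October 2023 is a Sunday, so the first Sunday is October 1 and the second is October 8.
At the standard offset (UTC−11:00), 06:00 UTC − 11h = 19:00 Ulast Canton standard time (rolling into the previous day, 5 March 2023).
Daylight saving runs 3 March – 8 October; the standard-time date in Ulast Canton, 5 March 2023, is inside that window, so Ulast Canton is at UTC−10:00.
06:00 UTC − 10h = 20:00 local (rolling into the previous day, 5 March 2023).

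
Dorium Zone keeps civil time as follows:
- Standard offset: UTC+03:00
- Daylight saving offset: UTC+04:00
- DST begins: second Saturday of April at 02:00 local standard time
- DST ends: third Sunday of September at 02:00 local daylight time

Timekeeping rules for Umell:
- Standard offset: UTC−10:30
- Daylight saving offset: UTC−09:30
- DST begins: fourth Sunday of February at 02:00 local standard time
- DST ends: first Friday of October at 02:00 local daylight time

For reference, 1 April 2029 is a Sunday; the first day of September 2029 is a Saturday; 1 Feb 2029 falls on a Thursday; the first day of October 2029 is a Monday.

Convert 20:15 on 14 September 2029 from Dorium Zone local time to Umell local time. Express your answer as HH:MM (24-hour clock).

06:45

1 April 2029 is a Sunday, so the first Saturday is April 7 and the second is April 14.
1 September 2029 is a Saturday, so the first Sunday is September 2 and the third is September 16.
14 September 2029 lies within the daylight-saving period (14 April – 16 September), so Dorium Zone is on daylight time, UTC+04:00.
20:15 Dorium Zone − 4h = 16:15 UTC.
1 February 2029 is a Thursday, so the first Sunday is February 4 and the fourth is February 25.
1 October 2029 is a Monday, so the first Friday is October 5.
At the standard offset (UTC−10:30), 16:15 UTC − 10h30m = 05:45 Umell standard time.
Daylight saving runs 25 February – 5 October; the standard-time date in Umell, 14 September 2029, is inside that window, so Umell is at UTC−09:30.
16:15 UTC − 9h30m = 06:45 Umell.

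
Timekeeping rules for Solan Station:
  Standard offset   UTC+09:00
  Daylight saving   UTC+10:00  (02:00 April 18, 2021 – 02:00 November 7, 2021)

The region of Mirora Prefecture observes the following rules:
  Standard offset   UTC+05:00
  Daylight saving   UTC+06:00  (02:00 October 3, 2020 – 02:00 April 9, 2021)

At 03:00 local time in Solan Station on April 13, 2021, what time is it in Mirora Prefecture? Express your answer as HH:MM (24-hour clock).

Daylight saving runs 18 April – 7 November; April 13, 2021 is outside that window, so Solan Station is on standard time at UTC+09:00.
03:00 Solan Station − 9h = 18:00 UTC (rolling into the previous day, 12 April 2021).
At the standard offset (UTC+05:00), 18:00 UTC + 5h = 23:00 Mirora Prefecture standard time.
The standard-time date in Mirora Prefecture, April 12, 2021, is outside the daylight-saving period (3 October 2020 – 9 April 2021), so Mirora Prefecture is on standard time, UTC+05:00.
18:00 UTC + 5h = 23:00 Mirora Prefecture.

23:00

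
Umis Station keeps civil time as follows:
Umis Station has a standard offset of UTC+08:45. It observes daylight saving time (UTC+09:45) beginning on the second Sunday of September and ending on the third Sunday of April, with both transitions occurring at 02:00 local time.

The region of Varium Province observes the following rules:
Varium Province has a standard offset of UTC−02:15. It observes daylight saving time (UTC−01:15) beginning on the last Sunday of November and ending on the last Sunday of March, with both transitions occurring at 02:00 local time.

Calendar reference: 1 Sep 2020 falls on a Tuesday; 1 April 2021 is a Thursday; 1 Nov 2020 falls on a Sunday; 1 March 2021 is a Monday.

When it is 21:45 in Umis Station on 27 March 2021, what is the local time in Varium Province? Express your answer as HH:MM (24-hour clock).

1 September 2020 is a Tuesday, so the first Sunday is September 6 and the second is September 13.
1 April 2021 is a Thursday, so the first Sunday is April 4 and the third is April 18.
27 March 2021 lies within the daylight-saving period (13 September 2020 – 18 April 2021), so Umis Station is on daylight time, UTC+09:45.
21:45 Umis Station − 9h45m = 12:00 UTC.
1 November 2020 is a Sunday, so Sundays fall on 1, 8, 15, 22, 29; the last is November 29.
1 March 2021 is a Monday, so Sundays fall on 7, 14, 21, 28; the last is March 28.
At the standard offset (UTC−02:15), 12:00 UTC − 2h15m = 09:45 Varium Province standard time.
The standard-time date in Varium Province, 27 March 2021, lies within the daylight-saving period (29 November 2020 – 28 March 2021), so Varium Province is on daylight time, UTC−01:15.
12:00 UTC − 1h15m = 10:45 Varium Province.

10:45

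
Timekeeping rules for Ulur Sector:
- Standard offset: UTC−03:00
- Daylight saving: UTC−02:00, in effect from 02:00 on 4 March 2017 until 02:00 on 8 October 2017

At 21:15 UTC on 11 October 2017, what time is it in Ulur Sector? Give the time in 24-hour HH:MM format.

At the standard offset (UTC−03:00), 21:15 UTC − 3h = 18:15 Ulur Sector standard time.
Daylight saving runs 4 March – 8 October; the standard-time date in Ulur Sector, 11 October 2017, is outside that window, so Ulur Sector is on standard time at UTC−03:00.
21:15 UTC − 3h = 18:15 local.

18:15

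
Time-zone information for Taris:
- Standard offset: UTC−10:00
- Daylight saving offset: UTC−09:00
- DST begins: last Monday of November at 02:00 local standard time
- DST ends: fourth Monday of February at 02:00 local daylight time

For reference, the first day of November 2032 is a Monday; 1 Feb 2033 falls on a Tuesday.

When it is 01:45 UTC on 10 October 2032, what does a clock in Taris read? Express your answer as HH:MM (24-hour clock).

1 November 2032 is a Monday, so Mondays fall on 1, 8, 15, 22, 29; the last is November 29.
1 February 2033 is a Tuesday, so the first Monday is February 7 and the fourth is February 28.
At the standard offset (UTC−10:00), 01:45 UTC − 10h = 15:45 Taris standard time (rolling into the previous day, 9 October 2032).
The standard-time date in Taris, 9 October 2032, does not fall between 29 November 2032 and 28 February 2033, so daylight saving is not in effect and Taris is at UTC−10:00.
01:45 UTC − 10h = 15:45 local (rolling into the previous day, 9 October 2032).

15:45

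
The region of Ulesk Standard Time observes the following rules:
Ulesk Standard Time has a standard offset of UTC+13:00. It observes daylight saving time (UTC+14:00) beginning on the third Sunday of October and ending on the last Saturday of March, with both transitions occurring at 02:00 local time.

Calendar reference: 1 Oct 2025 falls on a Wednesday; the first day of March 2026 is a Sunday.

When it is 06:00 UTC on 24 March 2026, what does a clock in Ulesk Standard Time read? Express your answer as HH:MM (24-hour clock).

1 October 2025 is a Wednesday, so the first Sunday is October 5 and the third is October 19.
1 March 2026 is a Sunday, so Saturdays fall on 7, 14, 21, 28; the last is March 28.
At the standard offset (UTC+13:00), 06:00 UTC + 13h = 19:00 Ulesk Standard Time standard time.
Daylight saving runs 19 October 2025 – 28 March 2026; the standard-time date in Ulesk Standard Time, 24 March 2026, is inside that window, so Ulesk Standard Time is at UTC+14:00.
06:00 UTC + 14h = 20:00 local.

20:00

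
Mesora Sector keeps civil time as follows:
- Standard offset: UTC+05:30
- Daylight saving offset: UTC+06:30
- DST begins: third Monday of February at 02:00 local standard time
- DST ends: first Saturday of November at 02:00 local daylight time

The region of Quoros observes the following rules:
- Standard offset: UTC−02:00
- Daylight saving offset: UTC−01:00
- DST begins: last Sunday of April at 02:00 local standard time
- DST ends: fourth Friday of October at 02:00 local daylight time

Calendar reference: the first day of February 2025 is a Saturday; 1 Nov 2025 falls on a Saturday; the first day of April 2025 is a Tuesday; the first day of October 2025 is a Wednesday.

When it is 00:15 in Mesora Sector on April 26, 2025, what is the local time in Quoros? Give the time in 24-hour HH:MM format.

15:45

1 February 2025 is a Saturday, so the first Monday is February 3 and the third is February 17.
1 November 2025 is a Saturday, so the first Saturday is November 1.
April 26, 2025 lies within the daylight-saving period (17 February – 1 November), so Mesora Sector is on daylight time, UTC+06:30.
00:15 Mesora Sector − 6h30m = 17:45 UTC (rolling into the previous day, 25 April 2025).
1 April 2025 is a Tuesday, so Sundays fall on 6, 13, 20, 27; the last is April 27.
1 October 2025 is a Wednesday, so the first Friday is October 3 and the fourth is October 24.
At the standard offset (UTC−02:00), 17:45 UTC − 2h = 15:45 Quoros standard time.
The standard-time date in Quoros, April 25, 2025, is outside the daylight-saving period (27 April – 24 October), so Quoros is on standard time, UTC−02:00.
17:45 UTC − 2h = 15:45 Quoros.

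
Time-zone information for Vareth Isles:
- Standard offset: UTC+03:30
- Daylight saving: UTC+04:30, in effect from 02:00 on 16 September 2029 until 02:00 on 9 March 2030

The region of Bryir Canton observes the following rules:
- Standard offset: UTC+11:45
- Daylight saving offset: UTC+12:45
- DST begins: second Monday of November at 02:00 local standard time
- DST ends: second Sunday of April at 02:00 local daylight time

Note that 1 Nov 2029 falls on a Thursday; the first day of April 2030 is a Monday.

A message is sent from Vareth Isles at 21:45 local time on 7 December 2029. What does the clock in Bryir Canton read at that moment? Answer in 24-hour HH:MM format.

06:00

7 December 2029 falls between 16 September 2029 and 9 March 2030, so daylight saving is in effect and Vareth Isles is at UTC+04:30.
21:45 Vareth Isles − 4h30m = 17:15 UTC.
1 November 2029 is a Thursday, so the first Monday is November 5 and the second is November 12.
1 April 2030 is a Monday, so the first Sunday is April 7 and the second is April 14.
At the standard offset (UTC+11:45), 17:15 UTC + 11h45m = 05:00 Bryir Canton standard time (rolling into the next day, 8 December 2029).
Daylight saving runs 12 November 2029 – 14 April 2030; the standard-time date in Bryir Canton, 8 December 2029, is inside that window, so Bryir Canton is at UTC+12:45.
17:15 UTC + 12h45m = 06:00 Bryir Canton (rolling into the next day, 8 December 2029).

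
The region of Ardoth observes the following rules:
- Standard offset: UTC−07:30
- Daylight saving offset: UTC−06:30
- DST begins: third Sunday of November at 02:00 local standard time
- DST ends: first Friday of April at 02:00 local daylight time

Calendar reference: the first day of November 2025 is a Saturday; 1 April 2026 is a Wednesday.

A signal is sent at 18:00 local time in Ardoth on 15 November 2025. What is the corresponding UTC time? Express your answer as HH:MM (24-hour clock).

01:30

1 November 2025 is a Saturday, so the first Sunday is November 2 and the third is November 16.
1 April 2026 is a Wednesday, so the first Friday is April 3.
15 November 2025 does not fall between 16 November 2025 and 3 April 2026, so daylight saving is not in effect and Ardoth is at UTC−07:30.
18:00 local + 7h30m = 01:30 UTC (rolling into the next day, 16 November 2025).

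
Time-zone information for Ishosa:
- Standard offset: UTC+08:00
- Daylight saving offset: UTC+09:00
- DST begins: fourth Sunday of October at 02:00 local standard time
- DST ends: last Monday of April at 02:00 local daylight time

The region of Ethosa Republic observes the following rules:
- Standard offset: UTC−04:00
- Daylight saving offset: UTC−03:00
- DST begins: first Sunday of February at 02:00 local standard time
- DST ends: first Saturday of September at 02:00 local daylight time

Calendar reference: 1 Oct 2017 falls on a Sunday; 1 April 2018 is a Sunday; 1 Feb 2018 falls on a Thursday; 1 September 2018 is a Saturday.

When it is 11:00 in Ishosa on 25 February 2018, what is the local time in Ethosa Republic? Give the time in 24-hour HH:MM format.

1 October 2017 is a Sunday, so the first Sunday is October 1 and the fourth is October 22.
1 April 2018 is a Sunday, so Mondays fall on 2, 9, 16, 23, 30; the last is April 30.
25 February 2018 lies within the daylight-saving period (22 October 2017 – 30 April 2018), so Ishosa is on daylight time, UTC+09:00.
11:00 Ishosa − 9h = 02:00 UTC.
1 February 2018 is a Thursday, so the first Sunday is February 4.
1 September 2018 is a Saturday, so the first Saturday is September 1.
At the standard offset (UTC−04:00), 02:00 UTC − 4h = 22:00 Ethosa Republic standard time (rolling into the previous day, 24 February 2018).
Daylight saving runs 4 February – 1 September; the standard-time date in Ethosa Republic, 24 February 2018, is inside that window, so Ethosa Republic is at UTC−03:00.
02:00 UTC − 3h = 23:00 Ethosa Republic (rolling into the previous day, 24 February 2018).

23:00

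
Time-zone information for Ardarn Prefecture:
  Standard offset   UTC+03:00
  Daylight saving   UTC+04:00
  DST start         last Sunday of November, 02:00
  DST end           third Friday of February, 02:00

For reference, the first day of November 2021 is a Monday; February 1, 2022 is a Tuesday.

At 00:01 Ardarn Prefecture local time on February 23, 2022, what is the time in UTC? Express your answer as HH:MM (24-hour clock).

1 November 2021 is a Monday, so Sundays fall on 7, 14, 21, 28; the last is November 28.
1 February 2022 is a Tuesday, so the first Friday is February 4 and the third is February 18.
February 23, 2022 is outside the daylight-saving period (28 November 2021 – 18 February 2022), so Ardarn Prefecture is on standard time, UTC+03:00.
00:01 local − 3h = 21:01 UTC (rolling into the previous day, 22 February 2022).

21:01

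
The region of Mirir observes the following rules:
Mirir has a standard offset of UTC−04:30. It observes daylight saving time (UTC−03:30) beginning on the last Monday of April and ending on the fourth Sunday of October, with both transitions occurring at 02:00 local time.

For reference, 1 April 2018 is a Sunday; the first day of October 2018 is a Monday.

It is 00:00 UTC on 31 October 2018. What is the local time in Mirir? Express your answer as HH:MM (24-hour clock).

19:30

1 April 2018 is a Sunday, so Mondays fall on 2, 9, 16, 23, 30; the last is April 30.
1 October 2018 is a Monday, so the first Sunday is October 7 and the fourth is October 28.
At the standard offset (UTC−04:30), 00:00 UTC − 4h30m = 19:30 Mirir standard time (rolling into the previous day, 30 October 2018).
The standard-time date in Mirir, 30 October 2018, is outside the daylight-saving period (30 April – 28 October), so Mirir is on standard time, UTC−04:30.
00:00 UTC − 4h30m = 19:30 local (rolling into the previous day, 30 October 2018).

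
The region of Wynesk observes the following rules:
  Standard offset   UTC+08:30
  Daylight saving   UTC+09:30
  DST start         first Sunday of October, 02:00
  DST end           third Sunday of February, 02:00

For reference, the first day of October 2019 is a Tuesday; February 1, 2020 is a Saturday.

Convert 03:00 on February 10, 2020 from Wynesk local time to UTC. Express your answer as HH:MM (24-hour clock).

17:30

1 October 2019 is a Tuesday, so the first Sunday is October 6.
1 February 2020 is a Saturday, so the first Sunday is February 2 and the third is February 16.
February 10, 2020 falls between 6 October 2019 and 16 February 2020, so daylight saving is in effect and Wynesk is at UTC+09:30.
03:00 local − 9h30m = 17:30 UTC (rolling into the previous day, 9 February 2020).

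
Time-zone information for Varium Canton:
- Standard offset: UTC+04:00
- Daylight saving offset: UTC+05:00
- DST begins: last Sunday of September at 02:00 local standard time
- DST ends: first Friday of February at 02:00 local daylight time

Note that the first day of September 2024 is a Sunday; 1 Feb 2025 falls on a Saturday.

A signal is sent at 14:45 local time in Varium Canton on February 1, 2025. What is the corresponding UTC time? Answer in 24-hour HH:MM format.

09:45

1 September 2024 is a Sunday, so Sundays fall on 1, 8, 15, 22, 29; the last is September 29.
1 February 2025 is a Saturday, so the first Friday is February 7.
Daylight saving runs 29 September 2024 – 7 February 2025; February 1, 2025 is inside that window, so Varium Canton is at UTC+05:00.
14:45 local − 5h = 09:45 UTC.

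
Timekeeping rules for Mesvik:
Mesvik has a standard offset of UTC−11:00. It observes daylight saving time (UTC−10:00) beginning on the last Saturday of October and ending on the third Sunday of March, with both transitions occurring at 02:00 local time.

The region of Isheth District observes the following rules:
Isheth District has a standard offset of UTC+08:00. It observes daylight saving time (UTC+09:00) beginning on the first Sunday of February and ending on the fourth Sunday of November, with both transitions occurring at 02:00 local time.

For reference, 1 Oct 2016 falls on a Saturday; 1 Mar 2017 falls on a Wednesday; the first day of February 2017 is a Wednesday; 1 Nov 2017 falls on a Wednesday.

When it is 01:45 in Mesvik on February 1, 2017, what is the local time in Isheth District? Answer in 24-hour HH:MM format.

1 October 2016 is a Saturday, so Saturdays fall on 1, 8, 15, 22, 29; the last is October 29.
1 March 2017 is a Wednesday, so the first Sunday is March 5 and the third is March 19.
February 1, 2017 falls between 29 October 2016 and 19 March 2017, so daylight saving is in effect and Mesvik is at UTC−10:00.
01:45 Mesvik + 10h = 11:45 UTC.
1 February 2017 is a Wednesday, so the first Sunday is February 5.
1 November 2017 is a Wednesday, so the first Sunday is November 5 and the fourth is November 26.
At the standard offset (UTC+08:00), 11:45 UTC + 8h = 19:45 Isheth District standard time.
The standard-time date in Isheth District, February 1, 2017, is outside the daylight-saving period (5 February – 26 November), so Isheth District is on standard time, UTC+08:00.
11:45 UTC + 8h = 19:45 Isheth District.

19:45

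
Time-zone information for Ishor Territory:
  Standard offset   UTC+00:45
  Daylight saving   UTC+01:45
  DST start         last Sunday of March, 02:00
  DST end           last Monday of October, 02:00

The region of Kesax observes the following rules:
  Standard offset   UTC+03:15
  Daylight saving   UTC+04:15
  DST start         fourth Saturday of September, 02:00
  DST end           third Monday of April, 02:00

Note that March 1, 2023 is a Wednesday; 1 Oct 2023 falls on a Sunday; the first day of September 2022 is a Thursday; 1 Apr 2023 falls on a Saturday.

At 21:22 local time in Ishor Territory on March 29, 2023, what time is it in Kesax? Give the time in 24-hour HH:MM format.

23:52

1 March 2023 is a Wednesday, so Sundays fall on 5, 12, 19, 26; the last is March 26.
1 October 2023 is a Sunday, so Mondays fall on 2, 9, 16, 23, 30; the last is October 30.
Daylight saving runs 26 March – 30 October; March 29, 2023 is inside that window, so Ishor Territory is at UTC+01:45.
21:22 Ishor Territory − 1h45m = 19:37 UTC.
1 September 2022 is a Thursday, so the first Saturday is September 3 and the fourth is September 24.
1 April 2023 is a Saturday, so the first Monday is April 3 and the third is April 17.
At the standard offset (UTC+03:15), 19:37 UTC + 3h15m = 22:52 Kesax standard time.
Daylight saving runs 24 September 2022 – 17 April 2023; the standard-time date in Kesax, March 29, 2023, is inside that window, so Kesax is at UTC+04:15.
19:37 UTC + 4h15m = 23:52 Kesax.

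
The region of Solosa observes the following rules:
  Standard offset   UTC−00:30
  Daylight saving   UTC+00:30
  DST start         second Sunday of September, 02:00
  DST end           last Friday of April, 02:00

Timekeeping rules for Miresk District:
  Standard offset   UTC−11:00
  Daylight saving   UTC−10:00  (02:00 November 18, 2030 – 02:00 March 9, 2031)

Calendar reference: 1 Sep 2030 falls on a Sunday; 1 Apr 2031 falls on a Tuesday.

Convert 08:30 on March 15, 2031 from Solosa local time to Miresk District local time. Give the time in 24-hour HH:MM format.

21:00

1 September 2030 is a Sunday, so the first Sunday is September 1 and the second is September 8.
1 April 2031 is a Tuesday, so Fridays fall on 4, 11, 18, 25; the last is April 25.
March 15, 2031 lies within the daylight-saving period (8 September 2030 – 25 April 2031), so Solosa is on daylight time, UTC+00:30.
08:30 Solosa − 0h30m = 08:00 UTC.
At the standard offset (UTC−11:00), 08:00 UTC − 11h = 21:00 Miresk District standard time (rolling into the previous day, 14 March 2031).
The standard-time date in Miresk District, March 14, 2031, is outside the daylight-saving period (18 November 2030 – 9 March 2031), so Miresk District is on standard time, UTC−11:00.
08:00 UTC − 11h = 21:00 Miresk District (rolling into the previous day, 14 March 2031).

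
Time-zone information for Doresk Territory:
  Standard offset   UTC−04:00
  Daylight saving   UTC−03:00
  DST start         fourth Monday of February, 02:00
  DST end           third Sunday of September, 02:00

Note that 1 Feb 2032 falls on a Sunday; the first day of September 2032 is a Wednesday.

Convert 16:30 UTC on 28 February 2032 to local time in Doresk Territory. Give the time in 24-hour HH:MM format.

13:30

1 February 2032 is a Sunday, so the first Monday is February 2 and the fourth is February 23.
1 September 2032 is a Wednesday, so the first Sunday is September 5 and the third is September 19.
At the standard offset (UTC−04:00), 16:30 UTC − 4h = 12:30 Doresk Territory standard time.
Daylight saving runs 23 February – 19 September; the standard-time date in Doresk Territory, 28 February 2032, is inside that window, so Doresk Territory is at UTC−03:00.
16:30 UTC − 3h = 13:30 local.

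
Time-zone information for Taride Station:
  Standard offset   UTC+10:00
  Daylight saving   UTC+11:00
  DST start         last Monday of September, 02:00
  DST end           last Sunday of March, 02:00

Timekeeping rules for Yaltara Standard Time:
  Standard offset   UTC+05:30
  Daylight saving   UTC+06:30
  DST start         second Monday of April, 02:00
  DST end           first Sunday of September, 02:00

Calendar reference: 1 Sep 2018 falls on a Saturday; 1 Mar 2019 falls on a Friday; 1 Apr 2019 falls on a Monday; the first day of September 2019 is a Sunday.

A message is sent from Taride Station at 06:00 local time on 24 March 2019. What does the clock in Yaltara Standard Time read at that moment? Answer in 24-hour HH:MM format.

1 September 2018 is a Saturday, so Mondays fall on 3, 10, 17, 24; the last is September 24.
1 March 2019 is a Friday, so Sundays fall on 3, 10, 17, 24, 31; the last is March 31.
24 March 2019 falls between 24 September 2018 and 31 March 2019, so daylight saving is in effect and Taride Station is at UTC+11:00.
06:00 Taride Station − 11h = 19:00 UTC (rolling into the previous day, 23 March 2019).
1 April 2019 is a Monday, so the first Monday is April 1 and the second is April 8.
1 September 2019 is a Sunday, so the first Sunday is September 1.
At the standard offset (UTC+05:30), 19:00 UTC + 5h30m = 00:30 Yaltara Standard Time standard time (rolling into the next day, 24 March 2019).
Daylight saving runs 8 April – 1 September; the standard-time date in Yaltara Standard Time, 24 March 2019, is outside that window, so Yaltara Standard Time is on standard time at UTC+05:30.
19:00 UTC + 5h30m = 00:30 Yaltara Standard Time (rolling into the next day, 24 March 2019).

00:30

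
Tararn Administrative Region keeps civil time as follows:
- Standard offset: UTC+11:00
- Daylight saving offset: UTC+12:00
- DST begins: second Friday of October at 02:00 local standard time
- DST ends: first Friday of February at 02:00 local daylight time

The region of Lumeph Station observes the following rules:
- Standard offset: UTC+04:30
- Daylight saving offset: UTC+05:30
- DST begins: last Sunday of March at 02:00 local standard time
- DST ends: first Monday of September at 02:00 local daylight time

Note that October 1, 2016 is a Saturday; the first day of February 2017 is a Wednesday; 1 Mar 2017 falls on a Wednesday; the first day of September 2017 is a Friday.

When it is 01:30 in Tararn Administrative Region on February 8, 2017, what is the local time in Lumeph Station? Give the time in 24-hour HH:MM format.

1 October 2016 is a Saturday, so the first Friday is October 7 and the second is October 14.
1 February 2017 is a Wednesday, so the first Friday is February 3.
February 8, 2017 does not fall between 14 October 2016 and 3 February 2017, so daylight saving is not in effect and Tararn Administrative Region is at UTC+11:00.
01:30 Tararn Administrative Region − 11h = 14:30 UTC (rolling into the previous day, 7 February 2017).
1 March 2017 is a Wednesday, so Sundays fall on 5, 12, 19, 26; the last is March 26.
1 September 2017 is a Friday, so the first Monday is September 4.
At the standard offset (UTC+04:30), 14:30 UTC + 4h30m = 19:00 Lumeph Station standard time.
The standard-time date in Lumeph Station, February 7, 2017, is outside the daylight-saving period (26 March – 4 September), so Lumeph Station is on standard time, UTC+04:30.
14:30 UTC + 4h30m = 19:00 Lumeph Station.

19:00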